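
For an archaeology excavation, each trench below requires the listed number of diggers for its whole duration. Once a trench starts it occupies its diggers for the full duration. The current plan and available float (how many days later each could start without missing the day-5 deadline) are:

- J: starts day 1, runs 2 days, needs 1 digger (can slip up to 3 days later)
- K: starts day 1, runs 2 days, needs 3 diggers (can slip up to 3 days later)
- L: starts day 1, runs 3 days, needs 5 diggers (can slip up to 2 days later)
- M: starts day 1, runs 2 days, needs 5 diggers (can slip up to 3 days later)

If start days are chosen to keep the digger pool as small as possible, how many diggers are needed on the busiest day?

8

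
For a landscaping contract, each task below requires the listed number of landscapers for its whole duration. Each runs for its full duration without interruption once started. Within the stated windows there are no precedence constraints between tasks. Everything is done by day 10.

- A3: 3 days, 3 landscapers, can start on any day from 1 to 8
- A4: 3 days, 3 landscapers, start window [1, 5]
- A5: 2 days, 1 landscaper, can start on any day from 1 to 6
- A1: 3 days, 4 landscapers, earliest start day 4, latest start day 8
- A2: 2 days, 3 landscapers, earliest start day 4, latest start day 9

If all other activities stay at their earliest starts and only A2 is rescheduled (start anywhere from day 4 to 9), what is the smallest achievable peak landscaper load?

7

A2@4: d1:7  d2:7  d3:6  d4:7  d5:7  d6:4  d7:0  d8:0  d9:0  d10:0 → peak 7
A2@5: d1:7  d2:7  d3:6  d4:4  d5:7  d6:7  d7:0  d8:0  d9:0  d10:0 → peak 7
A2@6: d1:7  d2:7  d3:6  d4:4  d5:4  d6:7  d7:3  d8:0  d9:0  d10:0 → peak 7
A2@7: d1:7  d2:7  d3:6  d4:4  d5:4  d6:4  d7:3  d8:3  d9:0  d10:0 → peak 7
A2@8: d1:7  d2:7  d3:6  d4:4  d5:4  d6:4  d7:0  d8:3  d9:3  d10:0 → peak 7
A2@9: d1:7  d2:7  d3:6  d4:4  d5:4  d6:4  d7:0  d8:0  d9:3  d10:3 → peak 7
Best is A2@4, peak 7.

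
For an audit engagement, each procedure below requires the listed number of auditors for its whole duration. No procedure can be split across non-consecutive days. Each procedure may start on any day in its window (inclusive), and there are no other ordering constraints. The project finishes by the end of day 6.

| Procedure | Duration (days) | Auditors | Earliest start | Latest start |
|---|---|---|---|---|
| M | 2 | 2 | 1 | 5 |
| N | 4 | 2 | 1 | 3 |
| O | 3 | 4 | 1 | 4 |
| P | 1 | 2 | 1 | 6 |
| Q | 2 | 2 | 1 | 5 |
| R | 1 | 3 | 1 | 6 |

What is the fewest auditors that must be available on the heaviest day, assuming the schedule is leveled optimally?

Early-start (M@1, N@1, O@1, P@1, Q@1, R@1) gives peak 15: d1:15  d2:10  d3:6  d4:2  d5:0  d6:0.
Shift O→3, Q→5, R→6.
Schedule M@1, N@1, O@3, P@1, Q@5, R@6: d1:6  d2:4  d3:6  d4:6  d5:6  d6:5 — peak 6.
Total auditor-days = 33 over 6 days ⇒ peak ≥ ⌈33/6⌉ = 6, so 6 is optimal.

6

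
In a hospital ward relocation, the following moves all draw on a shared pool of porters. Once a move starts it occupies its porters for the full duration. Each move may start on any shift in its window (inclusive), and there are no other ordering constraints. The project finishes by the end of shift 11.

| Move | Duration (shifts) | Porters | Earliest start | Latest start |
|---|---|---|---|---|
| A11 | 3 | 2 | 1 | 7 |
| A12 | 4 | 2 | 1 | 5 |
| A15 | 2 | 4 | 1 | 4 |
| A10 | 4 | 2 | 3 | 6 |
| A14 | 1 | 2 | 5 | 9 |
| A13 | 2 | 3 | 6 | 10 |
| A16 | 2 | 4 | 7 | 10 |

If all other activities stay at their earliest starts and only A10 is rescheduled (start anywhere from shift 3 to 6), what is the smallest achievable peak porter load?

A10@3: s1:8  s2:8  s3:6  s4:4  s5:4  s6:5  s7:7  s8:4  s9:0  s10:0  s11:0 → peak 8
A10@4: s1:8  s2:8  s3:4  s4:4  s5:4  s6:5  s7:9  s8:4  s9:0  s10:0  s11:0 → peak 9
A10@5: s1:8  s2:8  s3:4  s4:2  s5:4  s6:5  s7:9  s8:6  s9:0  s10:0  s11:0 → peak 9
A10@6: s1:8  s2:8  s3:4  s4:2  s5:2  s6:5  s7:9  s8:6  s9:2  s10:0  s11:0 → peak 9
Best is A10@3, peak 8.

8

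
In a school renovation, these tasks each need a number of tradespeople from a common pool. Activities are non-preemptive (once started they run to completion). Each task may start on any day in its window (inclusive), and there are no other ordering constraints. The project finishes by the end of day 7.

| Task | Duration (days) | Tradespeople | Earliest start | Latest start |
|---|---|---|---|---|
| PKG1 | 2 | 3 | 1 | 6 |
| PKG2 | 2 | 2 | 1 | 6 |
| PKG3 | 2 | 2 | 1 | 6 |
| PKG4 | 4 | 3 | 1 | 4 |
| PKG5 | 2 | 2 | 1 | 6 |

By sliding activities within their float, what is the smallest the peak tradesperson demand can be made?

Early-start (PKG1@1, PKG2@1, PKG3@1, PKG4@1, PKG5@1) gives peak 12: d1:12  d2:12  d3:3  d4:3  d5:0  d6:0  d7:0.
Shift PKG3→3, PKG4→3, PKG5→5.
Schedule PKG1@1, PKG2@1, PKG3@3, PKG4@3, PKG5@5: d1:5  d2:5  d3:5  d4:5  d5:5  d6:5  d7:0 — peak 5.
Total tradesperson-days = 30 over 7 days ⇒ peak ≥ ⌈30/7⌉ = 5, so 5 is optimal.

5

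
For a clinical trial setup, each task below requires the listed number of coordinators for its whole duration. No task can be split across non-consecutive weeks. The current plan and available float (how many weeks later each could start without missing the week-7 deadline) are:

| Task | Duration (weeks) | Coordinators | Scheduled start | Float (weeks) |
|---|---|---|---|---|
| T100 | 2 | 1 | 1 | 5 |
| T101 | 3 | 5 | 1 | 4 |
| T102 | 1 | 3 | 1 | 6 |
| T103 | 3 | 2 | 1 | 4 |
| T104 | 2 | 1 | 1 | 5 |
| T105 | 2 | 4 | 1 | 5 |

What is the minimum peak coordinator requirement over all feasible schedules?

6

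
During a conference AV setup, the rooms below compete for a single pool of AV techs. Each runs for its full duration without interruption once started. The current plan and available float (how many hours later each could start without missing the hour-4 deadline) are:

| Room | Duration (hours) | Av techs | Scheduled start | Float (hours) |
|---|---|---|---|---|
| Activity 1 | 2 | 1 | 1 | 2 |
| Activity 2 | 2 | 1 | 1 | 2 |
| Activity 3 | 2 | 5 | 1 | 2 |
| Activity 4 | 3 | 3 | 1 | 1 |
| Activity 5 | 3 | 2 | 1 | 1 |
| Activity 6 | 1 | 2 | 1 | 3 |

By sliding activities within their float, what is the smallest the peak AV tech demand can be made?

Early-start (Activity 1@1, Activity 2@1, Activity 3@1, Activity 4@1, Activity 5@1, Activity 6@1) gives peak 14: h1:14  h2:12  h3:5  h4:0.
Shift Activity 3→3.
Schedule Activity 1@1, Activity 2@1, Activity 3@3, Activity 4@1, Activity 5@1, Activity 6@1: h1:9  h2:7  h3:10  h4:5 — peak 10.

10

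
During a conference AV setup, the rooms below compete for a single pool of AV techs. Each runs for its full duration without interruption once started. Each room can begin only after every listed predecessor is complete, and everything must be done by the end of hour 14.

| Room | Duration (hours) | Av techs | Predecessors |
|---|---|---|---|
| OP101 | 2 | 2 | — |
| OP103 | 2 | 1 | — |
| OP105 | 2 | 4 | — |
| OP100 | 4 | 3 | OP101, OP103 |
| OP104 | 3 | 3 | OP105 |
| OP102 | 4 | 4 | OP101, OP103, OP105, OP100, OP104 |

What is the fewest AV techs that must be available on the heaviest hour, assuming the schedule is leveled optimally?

5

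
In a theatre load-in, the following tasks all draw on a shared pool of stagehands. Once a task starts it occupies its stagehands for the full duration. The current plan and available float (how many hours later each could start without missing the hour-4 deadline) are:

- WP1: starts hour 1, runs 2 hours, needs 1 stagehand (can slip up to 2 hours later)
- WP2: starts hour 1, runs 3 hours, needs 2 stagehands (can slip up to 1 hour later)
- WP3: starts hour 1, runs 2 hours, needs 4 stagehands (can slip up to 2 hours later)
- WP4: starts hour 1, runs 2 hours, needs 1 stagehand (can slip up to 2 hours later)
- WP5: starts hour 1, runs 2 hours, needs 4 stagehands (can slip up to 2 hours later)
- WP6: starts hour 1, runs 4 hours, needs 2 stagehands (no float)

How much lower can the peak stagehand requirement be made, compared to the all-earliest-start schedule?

5

Early-start peak: h1:14  h2:14  h3:4  h4:2 ⇒ 14.
Leveled (WP1@1, WP2@1, WP3@1, WP4@3, WP5@3, WP6@1): h1:9  h2:9  h3:9  h4:7 ⇒ 9.
Reduction 14 − 9 = 5.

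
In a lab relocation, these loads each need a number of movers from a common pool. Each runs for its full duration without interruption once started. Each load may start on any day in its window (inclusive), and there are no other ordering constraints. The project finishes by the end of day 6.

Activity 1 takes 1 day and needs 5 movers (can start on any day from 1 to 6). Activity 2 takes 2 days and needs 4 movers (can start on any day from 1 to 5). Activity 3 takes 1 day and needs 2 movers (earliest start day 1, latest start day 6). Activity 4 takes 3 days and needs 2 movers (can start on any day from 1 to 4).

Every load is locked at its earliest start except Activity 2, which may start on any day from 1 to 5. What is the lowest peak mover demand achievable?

Activity 2@1: d1:13  d2:6  d3:2  d4:0  d5:0  d6:0 → peak 13
Activity 2@2: d1:9  d2:6  d3:6  d4:0  d5:0  d6:0 → peak 9
Activity 2@3: d1:9  d2:2  d3:6  d4:4  d5:0  d6:0 → peak 9
Activity 2@4: d1:9  d2:2  d3:2  d4:4  d5:4  d6:0 → peak 9
Activity 2@5: d1:9  d2:2  d3:2  d4:0  d5:4  d6:4 → peak 9
Best is Activity 2@2, peak 9.

9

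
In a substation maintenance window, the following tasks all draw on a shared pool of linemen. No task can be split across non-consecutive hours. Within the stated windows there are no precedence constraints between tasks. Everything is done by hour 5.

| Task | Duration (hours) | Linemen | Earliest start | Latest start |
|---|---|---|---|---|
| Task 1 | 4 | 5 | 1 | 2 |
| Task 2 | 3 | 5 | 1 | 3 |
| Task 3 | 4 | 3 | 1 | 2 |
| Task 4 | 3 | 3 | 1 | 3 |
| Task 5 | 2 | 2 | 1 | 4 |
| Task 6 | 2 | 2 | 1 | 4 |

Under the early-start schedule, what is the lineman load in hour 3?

16

At early start, hour 3 has: Task 1, Task 2, Task 3, Task 4.
Demand: 5 + 5 + 3 + 3 = 16.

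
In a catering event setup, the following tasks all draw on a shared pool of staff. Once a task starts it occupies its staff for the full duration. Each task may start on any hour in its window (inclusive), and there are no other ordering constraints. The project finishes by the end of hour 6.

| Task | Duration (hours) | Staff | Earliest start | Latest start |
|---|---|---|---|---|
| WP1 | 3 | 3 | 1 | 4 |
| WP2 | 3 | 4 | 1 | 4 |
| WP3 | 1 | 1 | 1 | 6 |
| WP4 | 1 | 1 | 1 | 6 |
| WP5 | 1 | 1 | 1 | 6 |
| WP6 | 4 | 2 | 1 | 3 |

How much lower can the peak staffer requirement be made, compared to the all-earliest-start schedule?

6

Early-start peak: h1:12  h2:9  h3:9  h4:2  h5:0  h6:0 ⇒ 12.
Leveled (WP1@1, WP2@4, WP3@1, WP4@1, WP5@1, WP6@2): h1:6  h2:5  h3:5  h4:6  h5:6  h6:4 ⇒ 6.
Reduction 12 − 6 = 6.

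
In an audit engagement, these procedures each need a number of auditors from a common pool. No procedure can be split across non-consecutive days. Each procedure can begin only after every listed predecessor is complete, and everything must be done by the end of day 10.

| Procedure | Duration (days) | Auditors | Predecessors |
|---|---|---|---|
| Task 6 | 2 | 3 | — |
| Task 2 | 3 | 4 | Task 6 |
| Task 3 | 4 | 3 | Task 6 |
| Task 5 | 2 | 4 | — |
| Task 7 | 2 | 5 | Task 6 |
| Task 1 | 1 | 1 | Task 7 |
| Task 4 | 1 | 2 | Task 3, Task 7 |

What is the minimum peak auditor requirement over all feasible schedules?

7

Early-start (Task 6@1, Task 2@3, Task 3@3, Task 5@1, Task 7@3, Task 1@5, Task 4@7) gives peak 12: d1:7  d2:7  d3:12  d4:12  d5:8  d6:3  d7:2  d8:0  d9:0  d10:0.
Shift Task 7→7, Task 1→9, Task 4→9.
Schedule Task 6@1, Task 2@3, Task 3@3, Task 5@1, Task 7@7, Task 1@9, Task 4@9: d1:7  d2:7  d3:7  d4:7  d5:7  d6:3  d7:5  d8:5  d9:3  d10:0 — peak 7.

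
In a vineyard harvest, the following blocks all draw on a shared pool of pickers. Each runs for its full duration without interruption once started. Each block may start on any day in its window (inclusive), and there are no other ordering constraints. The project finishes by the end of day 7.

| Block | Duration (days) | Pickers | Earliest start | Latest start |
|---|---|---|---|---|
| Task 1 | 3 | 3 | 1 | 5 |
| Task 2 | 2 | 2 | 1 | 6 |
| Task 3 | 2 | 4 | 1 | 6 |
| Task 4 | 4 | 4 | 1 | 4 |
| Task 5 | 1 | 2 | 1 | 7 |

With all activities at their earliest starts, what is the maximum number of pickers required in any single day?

Early-start schedule: Task 1@1, Task 2@1, Task 3@1, Task 4@1, Task 5@1.
Load per day: day 1: 15, day 2: 13, day 3: 7, day 4: 4, day 5: 0, day 6: 0, day 7: 0.
Peak is 15.

15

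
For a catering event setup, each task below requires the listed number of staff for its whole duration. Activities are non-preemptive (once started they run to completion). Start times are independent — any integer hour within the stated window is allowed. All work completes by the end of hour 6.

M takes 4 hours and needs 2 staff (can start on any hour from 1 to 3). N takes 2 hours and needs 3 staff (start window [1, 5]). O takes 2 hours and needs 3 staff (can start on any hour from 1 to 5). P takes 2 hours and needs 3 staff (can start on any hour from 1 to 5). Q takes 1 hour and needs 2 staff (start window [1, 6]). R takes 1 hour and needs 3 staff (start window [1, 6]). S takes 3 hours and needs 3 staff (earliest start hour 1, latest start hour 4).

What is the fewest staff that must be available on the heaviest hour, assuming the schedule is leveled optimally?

Early-start (M@1, N@1, O@1, P@1, Q@1, R@1, S@1) gives peak 19: h1:19  h2:14  h3:5  h4:2  h5:0  h6:0.
Shift P→3, Q→3, R→5, S→4.
Schedule M@1, N@1, O@1, P@3, Q@3, R@5, S@4: h1:8  h2:8  h3:7  h4:8  h5:6  h6:3 — peak 8.

8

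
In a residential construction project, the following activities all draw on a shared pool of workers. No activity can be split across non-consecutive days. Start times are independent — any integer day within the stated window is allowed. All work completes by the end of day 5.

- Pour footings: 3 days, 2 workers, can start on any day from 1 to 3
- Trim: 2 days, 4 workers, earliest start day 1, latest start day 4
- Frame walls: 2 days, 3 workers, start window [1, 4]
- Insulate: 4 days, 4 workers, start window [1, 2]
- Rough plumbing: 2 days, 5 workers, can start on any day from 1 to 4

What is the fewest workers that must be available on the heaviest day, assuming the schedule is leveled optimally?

Early-start (Pour footings@1, Trim@1, Frame walls@1, Insulate@1, Rough plumbing@1) gives peak 18: d1:18  d2:18  d3:6  d4:4  d5:0.
Shift Trim→3, Frame walls→4.
Schedule Pour footings@1, Trim@3, Frame walls@4, Insulate@1, Rough plumbing@1: d1:11  d2:11  d3:10  d4:11  d5:3 — peak 11.

11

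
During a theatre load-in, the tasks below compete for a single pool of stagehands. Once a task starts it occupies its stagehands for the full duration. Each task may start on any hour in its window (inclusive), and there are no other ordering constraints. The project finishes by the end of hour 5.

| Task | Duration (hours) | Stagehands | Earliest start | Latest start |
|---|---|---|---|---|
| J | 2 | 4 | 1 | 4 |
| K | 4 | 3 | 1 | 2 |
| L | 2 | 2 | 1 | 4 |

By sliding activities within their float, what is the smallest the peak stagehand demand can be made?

Early-start (J@1, K@1, L@1) gives peak 9: h1:9  h2:9  h3:3  h4:3  h5:0.
Shift L→3.
Schedule J@1, K@1, L@3: h1:7  h2:7  h3:5  h4:5  h5:0 — peak 7.

7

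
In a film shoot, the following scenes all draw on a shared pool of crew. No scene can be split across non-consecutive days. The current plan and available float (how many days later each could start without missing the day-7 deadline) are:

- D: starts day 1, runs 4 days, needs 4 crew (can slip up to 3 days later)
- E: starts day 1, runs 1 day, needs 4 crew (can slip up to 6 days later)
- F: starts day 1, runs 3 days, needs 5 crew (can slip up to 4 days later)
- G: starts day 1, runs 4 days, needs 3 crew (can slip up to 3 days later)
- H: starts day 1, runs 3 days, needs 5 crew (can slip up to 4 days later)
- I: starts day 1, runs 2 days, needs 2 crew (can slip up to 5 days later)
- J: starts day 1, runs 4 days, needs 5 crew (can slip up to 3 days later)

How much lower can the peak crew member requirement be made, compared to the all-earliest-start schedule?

Early-start peak: d1:28  d2:24  d3:22  d4:12  d5:0  d6:0  d7:0 ⇒ 28.
Leveled (D@1, E@1, F@1, G@2, H@5, I@6, J@4): d1:13  d2:12  d3:12  d4:12  d5:13  d6:12  d7:12 ⇒ 13.
Reduction 28 − 13 = 15.

15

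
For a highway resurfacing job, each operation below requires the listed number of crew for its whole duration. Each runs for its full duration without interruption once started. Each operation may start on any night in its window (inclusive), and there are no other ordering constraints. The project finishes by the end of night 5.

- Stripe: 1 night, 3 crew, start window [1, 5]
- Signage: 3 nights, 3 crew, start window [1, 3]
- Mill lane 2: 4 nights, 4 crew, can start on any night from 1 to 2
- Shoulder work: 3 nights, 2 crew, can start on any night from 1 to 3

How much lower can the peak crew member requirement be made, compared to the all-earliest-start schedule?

3

Early-start peak: n1:12  n2:9  n3:9  n4:4  n5:0 ⇒ 12.
Leveled (Stripe@1, Signage@1, Mill lane 2@2, Shoulder work@1): n1:8  n2:9  n3:9  n4:4  n5:4 ⇒ 9.
Reduction 12 − 9 = 3.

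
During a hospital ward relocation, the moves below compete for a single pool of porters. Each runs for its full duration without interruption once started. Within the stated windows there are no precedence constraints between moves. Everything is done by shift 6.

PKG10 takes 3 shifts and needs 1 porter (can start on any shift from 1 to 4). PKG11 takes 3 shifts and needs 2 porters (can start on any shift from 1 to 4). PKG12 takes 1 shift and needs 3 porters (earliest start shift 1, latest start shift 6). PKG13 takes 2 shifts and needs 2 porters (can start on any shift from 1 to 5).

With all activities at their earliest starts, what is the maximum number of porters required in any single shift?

Early-start schedule: PKG10@1, PKG11@1, PKG12@1, PKG13@1.
Load per shift: shift 1: 8, shift 2: 5, shift 3: 3, shift 4: 0, shift 5: 0, shift 6: 0.
Peak is 8.

8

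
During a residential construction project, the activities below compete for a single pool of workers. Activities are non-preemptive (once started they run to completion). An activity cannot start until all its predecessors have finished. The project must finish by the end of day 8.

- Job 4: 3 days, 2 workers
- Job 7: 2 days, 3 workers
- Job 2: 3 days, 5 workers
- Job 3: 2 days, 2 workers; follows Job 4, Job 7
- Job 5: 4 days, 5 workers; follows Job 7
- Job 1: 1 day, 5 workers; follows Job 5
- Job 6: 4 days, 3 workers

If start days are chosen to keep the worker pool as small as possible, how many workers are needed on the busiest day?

Early-start (Job 4@1, Job 7@1, Job 2@1, Job 3@4, Job 5@3, Job 1@7, Job 6@1) gives peak 15: d1:13  d2:13  d3:15  d4:10  d5:7  d6:5  d7:5  d8:0.
Shift Job 5→4, Job 1→8, Job 6→3.
Schedule Job 4@1, Job 7@1, Job 2@1, Job 3@4, Job 5@4, Job 1@8, Job 6@3: d1:10  d2:10  d3:10  d4:10  d5:10  d6:8  d7:5  d8:5 — peak 10.

10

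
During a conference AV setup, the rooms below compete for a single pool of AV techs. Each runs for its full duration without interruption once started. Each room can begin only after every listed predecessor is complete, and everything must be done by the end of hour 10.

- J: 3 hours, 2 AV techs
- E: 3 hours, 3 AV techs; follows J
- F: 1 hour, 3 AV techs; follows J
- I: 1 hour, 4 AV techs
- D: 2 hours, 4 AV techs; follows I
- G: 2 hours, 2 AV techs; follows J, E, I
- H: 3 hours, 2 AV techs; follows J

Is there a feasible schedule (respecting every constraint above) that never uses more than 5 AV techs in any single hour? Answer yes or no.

The minimum achievable peak is 6; 5 < 6, so no feasible schedule stays within the cap.

no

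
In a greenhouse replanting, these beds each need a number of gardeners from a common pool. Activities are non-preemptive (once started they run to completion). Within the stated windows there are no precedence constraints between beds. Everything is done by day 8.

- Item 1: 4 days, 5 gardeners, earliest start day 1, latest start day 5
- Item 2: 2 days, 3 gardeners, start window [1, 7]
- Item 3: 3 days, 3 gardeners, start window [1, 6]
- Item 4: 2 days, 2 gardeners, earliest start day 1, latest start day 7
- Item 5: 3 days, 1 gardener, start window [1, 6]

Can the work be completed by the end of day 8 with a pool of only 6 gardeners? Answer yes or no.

yes

Schedule Item 1@1, Item 2@5, Item 3@5, Item 4@7, Item 5@1: d1:6  d2:6  d3:6  d4:5  d5:6  d6:6  d7:5  d8:2 — peak 6 ≤ 6.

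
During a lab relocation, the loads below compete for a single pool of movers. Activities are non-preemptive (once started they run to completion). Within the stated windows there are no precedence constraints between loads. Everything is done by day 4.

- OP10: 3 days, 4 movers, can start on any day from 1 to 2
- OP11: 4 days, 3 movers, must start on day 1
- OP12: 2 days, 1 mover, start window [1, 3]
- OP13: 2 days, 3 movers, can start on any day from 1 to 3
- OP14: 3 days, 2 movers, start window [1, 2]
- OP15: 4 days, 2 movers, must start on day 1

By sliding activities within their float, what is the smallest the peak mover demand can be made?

14

Early-start (OP10@1, OP11@1, OP12@1, OP13@1, OP14@1, OP15@1) gives peak 15: d1:15  d2:15  d3:11  d4:5.
Shift OP13→3.
Schedule OP10@1, OP11@1, OP12@1, OP13@3, OP14@1, OP15@1: d1:12  d2:12  d3:14  d4:8 — peak 14.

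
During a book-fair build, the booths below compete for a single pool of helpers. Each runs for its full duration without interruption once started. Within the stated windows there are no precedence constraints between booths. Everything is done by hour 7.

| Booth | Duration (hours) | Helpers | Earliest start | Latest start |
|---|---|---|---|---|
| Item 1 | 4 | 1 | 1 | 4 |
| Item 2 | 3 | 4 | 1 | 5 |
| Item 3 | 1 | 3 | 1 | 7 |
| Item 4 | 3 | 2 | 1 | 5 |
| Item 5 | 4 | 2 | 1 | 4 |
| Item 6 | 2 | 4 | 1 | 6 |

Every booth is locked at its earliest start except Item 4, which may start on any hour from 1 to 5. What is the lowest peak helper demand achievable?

14

Item 4@1: h1:16  h2:13  h3:9  h4:3  h5:0  h6:0  h7:0 → peak 16
Item 4@2: h1:14  h2:13  h3:9  h4:5  h5:0  h6:0  h7:0 → peak 14
Item 4@3: h1:14  h2:11  h3:9  h4:5  h5:2  h6:0  h7:0 → peak 14
Item 4@4: h1:14  h2:11  h3:7  h4:5  h5:2  h6:2  h7:0 → peak 14
Item 4@5: h1:14  h2:11  h3:7  h4:3  h5:2  h6:2  h7:2 → peak 14
Best is Item 4@2, peak 14.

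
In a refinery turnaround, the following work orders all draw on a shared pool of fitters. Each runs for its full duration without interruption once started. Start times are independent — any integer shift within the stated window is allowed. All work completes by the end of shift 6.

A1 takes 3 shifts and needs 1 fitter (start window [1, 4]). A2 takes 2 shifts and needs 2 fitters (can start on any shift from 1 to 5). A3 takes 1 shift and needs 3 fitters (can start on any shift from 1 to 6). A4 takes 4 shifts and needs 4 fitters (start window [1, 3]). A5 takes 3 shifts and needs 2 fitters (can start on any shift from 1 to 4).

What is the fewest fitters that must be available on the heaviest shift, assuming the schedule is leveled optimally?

Early-start (A1@1, A2@1, A3@1, A4@1, A5@1) gives peak 12: s1:12  s2:9  s3:7  s4:4  s5:0  s6:0.
Shift A4→3, A5→4.
Schedule A1@1, A2@1, A3@1, A4@3, A5@4: s1:6  s2:3  s3:5  s4:6  s5:6  s6:6 — peak 6.
Total fitter-shifts = 32 over 6 shifts ⇒ peak ≥ ⌈32/6⌉ = 6, so 6 is optimal.

6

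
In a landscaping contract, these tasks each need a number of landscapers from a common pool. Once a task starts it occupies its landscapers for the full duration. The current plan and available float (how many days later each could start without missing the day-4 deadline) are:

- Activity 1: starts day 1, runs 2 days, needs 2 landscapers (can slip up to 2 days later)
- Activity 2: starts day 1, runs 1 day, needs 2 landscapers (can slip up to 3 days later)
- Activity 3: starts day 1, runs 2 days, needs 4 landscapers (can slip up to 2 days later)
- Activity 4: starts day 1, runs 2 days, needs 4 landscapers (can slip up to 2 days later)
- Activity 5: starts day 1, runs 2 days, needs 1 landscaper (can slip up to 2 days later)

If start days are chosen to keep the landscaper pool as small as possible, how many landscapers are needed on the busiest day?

Early-start (Activity 1@1, Activity 2@1, Activity 3@1, Activity 4@1, Activity 5@1) gives peak 13: d1:13  d2:11  d3:0  d4:0.
Shift Activity 2→3, Activity 4→3.
Schedule Activity 1@1, Activity 2@3, Activity 3@1, Activity 4@3, Activity 5@1: d1:7  d2:7  d3:6  d4:4 — peak 7.

7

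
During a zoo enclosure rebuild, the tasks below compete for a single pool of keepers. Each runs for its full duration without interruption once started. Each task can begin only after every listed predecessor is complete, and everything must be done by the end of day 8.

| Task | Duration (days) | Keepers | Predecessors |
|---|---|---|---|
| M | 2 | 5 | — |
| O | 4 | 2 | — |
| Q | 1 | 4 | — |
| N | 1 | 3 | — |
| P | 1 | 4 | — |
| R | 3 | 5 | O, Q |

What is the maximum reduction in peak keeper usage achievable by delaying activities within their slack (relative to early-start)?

Early-start peak: d1:18  d2:7  d3:2  d4:2  d5:5  d6:5  d7:5  d8:0 ⇒ 18.
Leveled (M@1, O@1, Q@3, N@4, P@5, R@6): d1:7  d2:7  d3:6  d4:5  d5:4  d6:5  d7:5  d8:5 ⇒ 7.
Reduction 18 − 7 = 11.

11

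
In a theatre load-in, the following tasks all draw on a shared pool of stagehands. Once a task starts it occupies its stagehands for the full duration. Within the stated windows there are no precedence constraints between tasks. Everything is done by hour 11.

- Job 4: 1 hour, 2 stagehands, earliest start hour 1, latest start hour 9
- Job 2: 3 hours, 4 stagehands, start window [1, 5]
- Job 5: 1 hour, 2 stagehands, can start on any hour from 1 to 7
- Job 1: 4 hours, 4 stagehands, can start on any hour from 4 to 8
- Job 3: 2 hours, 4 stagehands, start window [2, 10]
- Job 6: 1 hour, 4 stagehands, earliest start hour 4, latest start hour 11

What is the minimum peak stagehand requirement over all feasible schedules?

Early-start (Job 4@1, Job 2@1, Job 5@1, Job 1@4, Job 3@2, Job 6@4) gives peak 8: h1:8  h2:8  h3:8  h4:8  h5:4  h6:4  h7:4  h8:0  h9:0  h10:0  h11:0.
Shift Job 2→2, Job 1→5, Job 3→9, Job 6→11.
Schedule Job 4@1, Job 2@2, Job 5@1, Job 1@5, Job 3@9, Job 6@11: h1:4  h2:4  h3:4  h4:4  h5:4  h6:4  h7:4  h8:4  h9:4  h10:4  h11:4 — peak 4.
Total stagehand-hours = 44 over 11 hours ⇒ peak ≥ ⌈44/11⌉ = 4, so 4 is optimal.

4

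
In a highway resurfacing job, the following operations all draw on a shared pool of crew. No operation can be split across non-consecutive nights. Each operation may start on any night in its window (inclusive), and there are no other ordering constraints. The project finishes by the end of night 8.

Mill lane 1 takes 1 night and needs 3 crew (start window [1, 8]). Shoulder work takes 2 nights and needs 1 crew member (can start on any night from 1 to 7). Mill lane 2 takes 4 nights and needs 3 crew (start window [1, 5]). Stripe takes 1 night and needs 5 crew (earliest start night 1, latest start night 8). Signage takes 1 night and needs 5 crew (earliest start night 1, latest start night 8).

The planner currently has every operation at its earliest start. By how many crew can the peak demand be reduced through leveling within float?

12

Early-start peak: n1:17  n2:4  n3:3  n4:3  n5:0  n6:0  n7:0  n8:0 ⇒ 17.
Leveled (Mill lane 1@1, Shoulder work@1, Mill lane 2@2, Stripe@6, Signage@7): n1:4  n2:4  n3:3  n4:3  n5:3  n6:5  n7:5  n8:0 ⇒ 5.
Reduction 17 − 5 = 12.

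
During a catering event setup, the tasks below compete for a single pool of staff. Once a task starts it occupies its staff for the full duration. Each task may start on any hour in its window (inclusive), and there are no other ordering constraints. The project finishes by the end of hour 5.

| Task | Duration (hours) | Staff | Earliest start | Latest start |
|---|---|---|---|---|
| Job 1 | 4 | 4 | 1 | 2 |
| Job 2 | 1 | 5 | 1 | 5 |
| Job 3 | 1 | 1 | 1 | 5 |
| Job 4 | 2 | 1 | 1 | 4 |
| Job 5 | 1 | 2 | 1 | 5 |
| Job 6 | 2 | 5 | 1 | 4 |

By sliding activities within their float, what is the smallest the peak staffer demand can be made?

9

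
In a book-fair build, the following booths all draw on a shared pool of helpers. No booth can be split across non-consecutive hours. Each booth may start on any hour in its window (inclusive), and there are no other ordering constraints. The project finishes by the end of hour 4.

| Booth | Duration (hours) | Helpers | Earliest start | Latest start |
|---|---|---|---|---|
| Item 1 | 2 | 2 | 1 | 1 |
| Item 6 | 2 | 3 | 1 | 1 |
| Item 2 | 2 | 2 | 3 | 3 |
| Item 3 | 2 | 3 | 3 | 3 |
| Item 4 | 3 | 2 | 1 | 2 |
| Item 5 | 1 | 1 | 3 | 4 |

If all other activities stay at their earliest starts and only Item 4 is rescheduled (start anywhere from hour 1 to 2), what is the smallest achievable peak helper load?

8

Item 4@1: h1:7  h2:7  h3:8  h4:5 → peak 8
Item 4@2: h1:5  h2:7  h3:8  h4:7 → peak 8
Best is Item 4@1, peak 8.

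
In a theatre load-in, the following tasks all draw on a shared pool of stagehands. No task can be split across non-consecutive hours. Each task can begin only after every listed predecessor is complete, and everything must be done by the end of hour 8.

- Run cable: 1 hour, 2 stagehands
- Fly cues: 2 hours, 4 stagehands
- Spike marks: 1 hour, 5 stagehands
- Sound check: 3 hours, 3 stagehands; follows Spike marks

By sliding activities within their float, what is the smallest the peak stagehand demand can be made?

5

Early-start (Run cable@1, Fly cues@1, Spike marks@1, Sound check@2) gives peak 11: h1:11  h2:7  h3:3  h4:3  h5:0  h6:0  h7:0  h8:0.
Shift Fly cues→2, Spike marks→4, Sound check→5.
Schedule Run cable@1, Fly cues@2, Spike marks@4, Sound check@5: h1:2  h2:4  h3:4  h4:5  h5:3  h6:3  h7:3  h8:0 — peak 5.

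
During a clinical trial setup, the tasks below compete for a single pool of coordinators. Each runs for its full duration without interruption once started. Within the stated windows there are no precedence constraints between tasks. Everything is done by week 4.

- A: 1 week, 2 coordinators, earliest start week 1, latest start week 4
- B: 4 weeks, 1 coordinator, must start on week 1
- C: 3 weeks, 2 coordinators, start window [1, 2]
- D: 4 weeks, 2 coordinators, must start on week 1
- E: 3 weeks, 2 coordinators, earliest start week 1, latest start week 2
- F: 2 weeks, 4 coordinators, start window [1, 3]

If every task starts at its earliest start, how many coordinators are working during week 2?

11

At early start, week 2 has: B, C, D, E, F.
Demand: 1 + 2 + 2 + 2 + 4 = 11.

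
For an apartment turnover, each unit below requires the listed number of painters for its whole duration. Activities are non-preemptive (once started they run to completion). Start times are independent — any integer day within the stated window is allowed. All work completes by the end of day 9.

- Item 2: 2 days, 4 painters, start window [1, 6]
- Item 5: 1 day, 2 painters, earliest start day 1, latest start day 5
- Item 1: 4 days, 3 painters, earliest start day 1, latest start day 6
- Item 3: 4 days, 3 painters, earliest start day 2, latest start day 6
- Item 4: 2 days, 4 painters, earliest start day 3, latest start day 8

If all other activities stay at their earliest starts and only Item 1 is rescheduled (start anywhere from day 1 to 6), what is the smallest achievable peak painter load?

7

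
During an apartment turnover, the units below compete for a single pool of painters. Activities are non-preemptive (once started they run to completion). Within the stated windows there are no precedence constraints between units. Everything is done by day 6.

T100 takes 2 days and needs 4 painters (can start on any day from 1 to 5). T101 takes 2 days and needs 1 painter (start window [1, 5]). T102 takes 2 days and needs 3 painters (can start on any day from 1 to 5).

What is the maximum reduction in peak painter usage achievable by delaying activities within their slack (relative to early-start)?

4

Early-start peak: d1:8  d2:8  d3:0  d4:0  d5:0  d6:0 ⇒ 8.
Leveled (T100@1, T101@3, T102@3): d1:4  d2:4  d3:4  d4:4  d5:0  d6:0 ⇒ 4.
Reduction 8 − 4 = 4.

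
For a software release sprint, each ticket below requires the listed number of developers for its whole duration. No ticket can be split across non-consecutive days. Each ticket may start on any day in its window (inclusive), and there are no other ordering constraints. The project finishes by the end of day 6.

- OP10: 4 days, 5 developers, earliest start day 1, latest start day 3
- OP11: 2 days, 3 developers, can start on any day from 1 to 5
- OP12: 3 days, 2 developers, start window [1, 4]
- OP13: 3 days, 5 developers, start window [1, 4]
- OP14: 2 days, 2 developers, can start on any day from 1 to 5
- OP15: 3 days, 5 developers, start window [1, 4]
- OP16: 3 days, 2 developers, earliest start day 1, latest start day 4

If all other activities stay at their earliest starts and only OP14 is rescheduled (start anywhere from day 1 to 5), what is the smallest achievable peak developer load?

22

OP14@1: d1:24  d2:24  d3:19  d4:5  d5:0  d6:0 → peak 24
OP14@2: d1:22  d2:24  d3:21  d4:5  d5:0  d6:0 → peak 24
OP14@3: d1:22  d2:22  d3:21  d4:7  d5:0  d6:0 → peak 22
OP14@4: d1:22  d2:22  d3:19  d4:7  d5:2  d6:0 → peak 22
OP14@5: d1:22  d2:22  d3:19  d4:5  d5:2  d6:2 → peak 22
Best is OP14@3, peak 22.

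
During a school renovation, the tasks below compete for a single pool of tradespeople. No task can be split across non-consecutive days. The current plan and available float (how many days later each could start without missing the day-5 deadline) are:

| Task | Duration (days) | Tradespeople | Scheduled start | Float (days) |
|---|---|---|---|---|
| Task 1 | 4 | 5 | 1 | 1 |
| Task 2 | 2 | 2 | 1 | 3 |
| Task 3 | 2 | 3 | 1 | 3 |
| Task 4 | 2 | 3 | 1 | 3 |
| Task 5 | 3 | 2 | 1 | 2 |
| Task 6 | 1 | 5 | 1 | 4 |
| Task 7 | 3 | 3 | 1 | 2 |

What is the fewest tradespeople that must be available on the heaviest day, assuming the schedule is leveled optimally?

Early-start (Task 1@1, Task 2@1, Task 3@1, Task 4@1, Task 5@1, Task 6@1, Task 7@1) gives peak 23: d1:23  d2:18  d3:10  d4:5  d5:0.
Shift Task 4→4, Task 6→5, Task 7→3.
Schedule Task 1@1, Task 2@1, Task 3@1, Task 4@4, Task 5@1, Task 6@5, Task 7@3: d1:12  d2:12  d3:10  d4:11  d5:11 — peak 12.
Total tradesperson-days = 56 over 5 days ⇒ peak ≥ ⌈56/5⌉ = 12, so 12 is optimal.

12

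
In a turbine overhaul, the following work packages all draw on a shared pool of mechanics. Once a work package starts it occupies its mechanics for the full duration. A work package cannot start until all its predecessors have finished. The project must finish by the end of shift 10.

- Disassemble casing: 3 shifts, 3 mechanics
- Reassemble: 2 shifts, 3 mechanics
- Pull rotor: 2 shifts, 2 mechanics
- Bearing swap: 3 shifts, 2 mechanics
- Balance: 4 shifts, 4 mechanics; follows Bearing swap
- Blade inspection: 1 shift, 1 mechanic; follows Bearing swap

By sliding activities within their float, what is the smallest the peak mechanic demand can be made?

Early-start (Disassemble casing@1, Reassemble@1, Pull rotor@1, Bearing swap@1, Balance@4, Blade inspection@4) gives peak 10: s1:10  s2:10  s3:5  s4:5  s5:4  s6:4  s7:4  s8:0  s9:0  s10:0.
Shift Reassemble→4, Bearing swap→3, Balance→6, Blade inspection→6.
Schedule Disassemble casing@1, Reassemble@4, Pull rotor@1, Bearing swap@3, Balance@6, Blade inspection@6: s1:5  s2:5  s3:5  s4:5  s5:5  s6:5  s7:4  s8:4  s9:4  s10:0 — peak 5.
Total mechanic-shifts = 42 over 10 shifts ⇒ peak ≥ ⌈42/10⌉ = 5, so 5 is optimal.

5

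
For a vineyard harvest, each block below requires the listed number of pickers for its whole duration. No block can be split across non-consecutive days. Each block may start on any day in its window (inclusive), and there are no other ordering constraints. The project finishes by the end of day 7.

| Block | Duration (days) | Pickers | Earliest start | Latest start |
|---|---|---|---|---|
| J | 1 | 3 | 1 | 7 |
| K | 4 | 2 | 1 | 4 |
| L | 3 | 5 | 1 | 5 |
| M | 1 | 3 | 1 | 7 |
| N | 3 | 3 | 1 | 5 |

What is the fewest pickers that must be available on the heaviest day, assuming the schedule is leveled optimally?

Early-start (J@1, K@1, L@1, M@1, N@1) gives peak 16: d1:16  d2:10  d3:10  d4:2  d5:0  d6:0  d7:0.
Shift L→2, M→5, N→5.
Schedule J@1, K@1, L@2, M@5, N@5: d1:5  d2:7  d3:7  d4:7  d5:6  d6:3  d7:3 — peak 7.

7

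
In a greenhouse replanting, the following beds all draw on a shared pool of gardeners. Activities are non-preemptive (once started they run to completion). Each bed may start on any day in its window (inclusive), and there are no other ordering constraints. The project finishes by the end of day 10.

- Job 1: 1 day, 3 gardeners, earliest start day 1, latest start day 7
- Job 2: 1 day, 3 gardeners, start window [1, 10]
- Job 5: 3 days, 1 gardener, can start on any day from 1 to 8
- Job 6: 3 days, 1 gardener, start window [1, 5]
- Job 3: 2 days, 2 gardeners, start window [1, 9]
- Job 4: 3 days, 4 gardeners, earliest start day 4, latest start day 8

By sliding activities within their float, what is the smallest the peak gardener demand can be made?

Early-start (Job 1@1, Job 2@1, Job 5@1, Job 6@1, Job 3@1, Job 4@4) gives peak 10: d1:10  d2:4  d3:2  d4:4  d5:4  d6:4  d7:0  d8:0  d9:0  d10:0.
Shift Job 2→2, Job 6→3, Job 3→3, Job 4→6.
Schedule Job 1@1, Job 2@2, Job 5@1, Job 6@3, Job 3@3, Job 4@6: d1:4  d2:4  d3:4  d4:3  d5:1  d6:4  d7:4  d8:4  d9:0  d10:0 — peak 4.

4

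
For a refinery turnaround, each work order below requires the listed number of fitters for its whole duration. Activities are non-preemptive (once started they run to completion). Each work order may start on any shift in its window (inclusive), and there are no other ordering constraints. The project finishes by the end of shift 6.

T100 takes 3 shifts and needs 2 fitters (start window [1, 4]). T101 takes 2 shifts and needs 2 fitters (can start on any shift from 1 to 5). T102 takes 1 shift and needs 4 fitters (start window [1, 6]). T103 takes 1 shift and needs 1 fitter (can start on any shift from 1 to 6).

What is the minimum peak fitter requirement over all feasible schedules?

4

Early-start (T100@1, T101@1, T102@1, T103@1) gives peak 9: s1:9  s2:4  s3:2  s4:0  s5:0  s6:0.
Shift T102→4, T103→3.
Schedule T100@1, T101@1, T102@4, T103@3: s1:4  s2:4  s3:3  s4:4  s5:0  s6:0 — peak 4.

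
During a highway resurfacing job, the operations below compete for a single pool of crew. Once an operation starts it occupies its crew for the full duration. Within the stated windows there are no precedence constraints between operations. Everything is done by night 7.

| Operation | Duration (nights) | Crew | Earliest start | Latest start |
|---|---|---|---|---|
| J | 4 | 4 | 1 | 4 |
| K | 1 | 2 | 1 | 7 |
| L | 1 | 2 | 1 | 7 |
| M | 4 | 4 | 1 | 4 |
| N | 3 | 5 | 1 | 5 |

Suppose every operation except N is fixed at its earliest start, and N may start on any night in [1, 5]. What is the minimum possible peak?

12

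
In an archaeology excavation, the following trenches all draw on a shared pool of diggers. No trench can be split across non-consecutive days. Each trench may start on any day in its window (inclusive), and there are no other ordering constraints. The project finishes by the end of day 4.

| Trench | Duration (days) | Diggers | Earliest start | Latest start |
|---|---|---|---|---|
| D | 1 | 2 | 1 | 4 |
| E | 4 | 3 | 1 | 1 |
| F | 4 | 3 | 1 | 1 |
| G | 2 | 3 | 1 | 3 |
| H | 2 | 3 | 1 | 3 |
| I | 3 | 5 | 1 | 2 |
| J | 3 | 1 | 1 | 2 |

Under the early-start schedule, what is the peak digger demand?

20

Early-start schedule: D@1, E@1, F@1, G@1, H@1, I@1, J@1.
Load per day: day 1: 20, day 2: 18, day 3: 12, day 4: 6.
Peak is 20.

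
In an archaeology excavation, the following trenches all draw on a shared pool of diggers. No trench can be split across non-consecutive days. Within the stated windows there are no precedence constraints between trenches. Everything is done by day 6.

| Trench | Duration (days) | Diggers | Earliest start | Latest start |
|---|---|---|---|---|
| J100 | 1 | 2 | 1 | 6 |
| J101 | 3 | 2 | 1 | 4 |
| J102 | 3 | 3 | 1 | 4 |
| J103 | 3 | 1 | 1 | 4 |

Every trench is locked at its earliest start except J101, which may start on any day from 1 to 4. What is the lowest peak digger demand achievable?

J101@1: d1:8  d2:6  d3:6  d4:0  d5:0  d6:0 → peak 8
J101@2: d1:6  d2:6  d3:6  d4:2  d5:0  d6:0 → peak 6
J101@3: d1:6  d2:4  d3:6  d4:2  d5:2  d6:0 → peak 6
J101@4: d1:6  d2:4  d3:4  d4:2  d5:2  d6:2 → peak 6
Best is J101@2, peak 6.

6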